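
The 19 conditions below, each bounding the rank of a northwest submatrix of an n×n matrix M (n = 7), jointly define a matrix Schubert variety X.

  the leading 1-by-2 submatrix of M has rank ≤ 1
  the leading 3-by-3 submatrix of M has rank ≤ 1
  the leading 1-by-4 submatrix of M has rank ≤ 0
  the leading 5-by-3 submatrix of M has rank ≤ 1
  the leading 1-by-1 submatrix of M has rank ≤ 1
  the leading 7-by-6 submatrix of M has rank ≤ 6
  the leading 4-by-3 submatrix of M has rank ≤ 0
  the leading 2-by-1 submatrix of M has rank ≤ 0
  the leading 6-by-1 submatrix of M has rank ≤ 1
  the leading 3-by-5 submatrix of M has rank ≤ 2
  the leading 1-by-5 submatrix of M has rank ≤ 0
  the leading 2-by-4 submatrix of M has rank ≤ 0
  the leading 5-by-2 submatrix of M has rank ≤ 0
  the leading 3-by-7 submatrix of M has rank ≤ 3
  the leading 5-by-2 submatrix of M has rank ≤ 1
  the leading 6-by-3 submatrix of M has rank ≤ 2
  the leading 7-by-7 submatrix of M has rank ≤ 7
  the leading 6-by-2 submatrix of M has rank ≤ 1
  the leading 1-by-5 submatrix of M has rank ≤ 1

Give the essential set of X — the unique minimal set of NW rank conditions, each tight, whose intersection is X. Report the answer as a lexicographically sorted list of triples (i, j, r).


Rank table r_w(7×7) implied by the 19 constraints:

  R[1]: 0 0 0 0 0 1 1
  R[2]: 0 0 0 0 1 2 2
  R[3]: 0 0 0 1 2 3 3
  R[4]: 0 0 0 1 2 3 4
  R[5]: 0 0 1 2 3 4 5
  R[6]: 1 1 2 3 4 5 6
  R[7]: 1 2 3 4 5 6 7

so w = (6, 5, 4, 7, 3, 1, 2).

Fulton essential set (4 of the 17 Rothe cells):

[(1, 5, 0), (2, 4, 0), (4, 3, 0), (5, 2, 0)]


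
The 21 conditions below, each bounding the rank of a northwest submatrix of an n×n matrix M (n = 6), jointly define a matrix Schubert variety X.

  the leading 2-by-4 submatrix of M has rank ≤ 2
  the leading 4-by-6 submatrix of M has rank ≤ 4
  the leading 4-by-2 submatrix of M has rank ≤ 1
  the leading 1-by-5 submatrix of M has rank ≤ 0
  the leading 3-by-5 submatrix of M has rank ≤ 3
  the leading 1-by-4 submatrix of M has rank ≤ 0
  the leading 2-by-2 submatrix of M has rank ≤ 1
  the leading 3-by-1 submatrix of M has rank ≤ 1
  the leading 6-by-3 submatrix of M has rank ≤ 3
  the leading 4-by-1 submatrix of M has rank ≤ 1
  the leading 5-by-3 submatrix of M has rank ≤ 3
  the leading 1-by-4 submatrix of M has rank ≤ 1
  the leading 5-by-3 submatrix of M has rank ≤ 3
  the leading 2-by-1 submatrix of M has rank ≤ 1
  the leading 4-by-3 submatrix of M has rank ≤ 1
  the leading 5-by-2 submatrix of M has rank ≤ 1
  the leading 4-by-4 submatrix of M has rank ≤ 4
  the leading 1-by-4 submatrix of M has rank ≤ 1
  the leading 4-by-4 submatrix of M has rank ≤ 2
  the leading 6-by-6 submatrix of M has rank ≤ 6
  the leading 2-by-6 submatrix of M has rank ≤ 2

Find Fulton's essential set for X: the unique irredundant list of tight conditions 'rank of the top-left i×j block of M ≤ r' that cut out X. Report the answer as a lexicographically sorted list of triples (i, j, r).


Rank table r_w(6×6) implied by the 21 constraints:

  row 1: 0 | 0 | 0 | 0 | 0 | 1
  row 2: 1 | 1 | 1 | 1 | 1 | 2
  row 3: 1 | 1 | 1 | 2 | 2 | 3
  row 4: 1 | 1 | 1 | 2 | 3 | 4
  row 5: 1 | 1 | 2 | 3 | 4 | 5
  row 6: 1 | 2 | 3 | 4 | 5 | 6

hence w(1..6) = (6, 1, 4, 5, 3, 2).

Fulton essential set (3 of the 10 Rothe cells):

[(1, 5, 0), (4, 3, 1), (5, 2, 1)]


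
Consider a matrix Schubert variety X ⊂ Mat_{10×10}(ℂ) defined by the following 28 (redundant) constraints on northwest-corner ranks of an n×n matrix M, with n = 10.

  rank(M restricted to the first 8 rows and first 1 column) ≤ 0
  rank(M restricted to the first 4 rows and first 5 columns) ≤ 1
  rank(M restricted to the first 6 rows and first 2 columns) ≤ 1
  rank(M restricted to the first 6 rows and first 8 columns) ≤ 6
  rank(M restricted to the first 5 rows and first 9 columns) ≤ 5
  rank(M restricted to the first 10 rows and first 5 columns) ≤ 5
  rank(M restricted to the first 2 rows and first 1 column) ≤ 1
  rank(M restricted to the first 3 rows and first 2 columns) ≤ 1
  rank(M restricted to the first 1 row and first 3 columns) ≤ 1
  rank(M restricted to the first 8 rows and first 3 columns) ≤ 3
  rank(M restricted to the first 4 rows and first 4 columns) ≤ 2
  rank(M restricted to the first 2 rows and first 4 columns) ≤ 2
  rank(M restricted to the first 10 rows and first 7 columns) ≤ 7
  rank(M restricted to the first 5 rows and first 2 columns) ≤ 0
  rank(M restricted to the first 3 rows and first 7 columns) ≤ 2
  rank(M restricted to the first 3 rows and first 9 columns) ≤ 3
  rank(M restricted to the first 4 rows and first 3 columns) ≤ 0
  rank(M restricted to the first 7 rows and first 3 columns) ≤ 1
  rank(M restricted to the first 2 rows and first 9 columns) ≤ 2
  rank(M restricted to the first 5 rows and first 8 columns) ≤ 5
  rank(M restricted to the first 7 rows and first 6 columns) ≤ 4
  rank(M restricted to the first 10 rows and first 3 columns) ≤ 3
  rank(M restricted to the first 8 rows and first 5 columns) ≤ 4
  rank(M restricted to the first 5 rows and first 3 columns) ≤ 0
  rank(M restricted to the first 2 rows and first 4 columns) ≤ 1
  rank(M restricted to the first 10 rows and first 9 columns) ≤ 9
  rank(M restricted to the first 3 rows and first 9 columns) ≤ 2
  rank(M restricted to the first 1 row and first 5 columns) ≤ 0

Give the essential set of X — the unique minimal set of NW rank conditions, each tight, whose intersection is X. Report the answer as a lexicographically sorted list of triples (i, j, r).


Rank table r_w(10×10) implied by the 28 constraints:

  i=1: 0  0  0  0  0  1  1  1  1  1
  i=2: 0  0  0  1  1  2  2  2  2  2
  i=3: 0  0  0  1  1  2  2  2  2  3
  i=4: 0  0  0  1  1  2  3  3  3  4
  i=5: 0  0  0  1  2  3  4  4  4  5
  i=6: 0  1  1  2  3  4  5  5  5  6
  i=7: 0  1  1  2  3  4  5  6  6  7
  i=8: 0  1  2  3  4  5  6  7  7  8
  i=9: 1  2  3  4  5  6  7  8  8  9
  i=10: 1  2  3  4  5  6  7  8  9  10

giving w = (6, 4, 10, 7, 5, 2, 8, 3, 1, 9) via Δ²R.

ℓ(w)=26; the 6 essential cells (i,j,r):

[(1, 5, 0), (3, 9, 2), (4, 5, 1), (5, 3, 0), (7, 3, 1), (8, 1, 0)]


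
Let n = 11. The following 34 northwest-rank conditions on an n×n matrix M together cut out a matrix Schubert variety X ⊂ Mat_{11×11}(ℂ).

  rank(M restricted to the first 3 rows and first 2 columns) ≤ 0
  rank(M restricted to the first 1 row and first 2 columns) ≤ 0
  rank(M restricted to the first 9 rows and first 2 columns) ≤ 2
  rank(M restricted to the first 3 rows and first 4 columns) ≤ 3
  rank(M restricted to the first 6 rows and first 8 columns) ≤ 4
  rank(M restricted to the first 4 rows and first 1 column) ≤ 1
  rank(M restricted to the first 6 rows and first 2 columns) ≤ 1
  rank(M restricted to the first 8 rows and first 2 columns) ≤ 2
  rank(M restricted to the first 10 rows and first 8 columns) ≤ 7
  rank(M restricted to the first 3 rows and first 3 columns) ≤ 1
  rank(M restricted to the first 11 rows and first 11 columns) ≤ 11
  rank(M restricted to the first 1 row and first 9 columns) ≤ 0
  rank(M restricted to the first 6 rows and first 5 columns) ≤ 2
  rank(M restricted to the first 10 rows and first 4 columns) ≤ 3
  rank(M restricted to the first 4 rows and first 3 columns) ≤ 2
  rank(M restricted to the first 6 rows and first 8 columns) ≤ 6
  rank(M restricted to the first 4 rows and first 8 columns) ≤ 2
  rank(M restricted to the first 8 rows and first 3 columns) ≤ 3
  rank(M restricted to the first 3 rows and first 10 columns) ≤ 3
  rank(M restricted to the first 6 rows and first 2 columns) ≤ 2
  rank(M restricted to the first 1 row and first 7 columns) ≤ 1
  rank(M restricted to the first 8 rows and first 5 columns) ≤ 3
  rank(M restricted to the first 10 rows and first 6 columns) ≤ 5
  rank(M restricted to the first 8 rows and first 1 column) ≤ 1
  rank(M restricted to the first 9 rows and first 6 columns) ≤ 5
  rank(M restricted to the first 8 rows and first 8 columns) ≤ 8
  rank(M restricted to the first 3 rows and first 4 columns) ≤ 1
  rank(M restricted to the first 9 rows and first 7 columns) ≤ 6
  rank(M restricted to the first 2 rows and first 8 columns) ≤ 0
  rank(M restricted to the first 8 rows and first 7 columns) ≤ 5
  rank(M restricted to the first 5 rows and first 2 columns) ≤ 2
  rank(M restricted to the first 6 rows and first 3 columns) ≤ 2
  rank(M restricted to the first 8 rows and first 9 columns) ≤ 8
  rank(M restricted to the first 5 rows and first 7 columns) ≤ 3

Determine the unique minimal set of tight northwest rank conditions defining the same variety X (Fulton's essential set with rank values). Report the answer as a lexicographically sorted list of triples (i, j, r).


Propagating the 34 rank bounds to every northwest block:

  R[1]: 0 | 0 | 0 | 0 | 0 | 0 | 0 | 0 | 0 | 1 | 1
  R[2]: 0 | 0 | 0 | 0 | 0 | 0 | 0 | 0 | 1 | 2 | 2
  R[3]: 0 | 0 | 1 | 1 | 1 | 1 | 1 | 1 | 2 | 3 | 3
  R[4]: 1 | 1 | 2 | 2 | 2 | 2 | 2 | 2 | 3 | 4 | 4
  R[5]: 1 | 1 | 2 | 2 | 2 | 3 | 3 | 3 | 4 | 5 | 5
  R[6]: 1 | 1 | 2 | 2 | 2 | 3 | 4 | 4 | 5 | 6 | 6
  R[7]: 1 | 2 | 3 | 3 | 3 | 4 | 5 | 5 | 6 | 7 | 7
  R[8]: 1 | 2 | 3 | 3 | 3 | 4 | 5 | 6 | 7 | 8 | 8
  R[9]: 1 | 2 | 3 | 3 | 4 | 5 | 6 | 7 | 8 | 9 | 9
  R[10]: 1 | 2 | 3 | 3 | 4 | 5 | 6 | 7 | 8 | 9 | 10
  R[11]: 1 | 2 | 3 | 4 | 5 | 6 | 7 | 8 | 9 | 10 | 11

second differences of R give the permutation w = (10, 9, 3, 1, 6, 7, 2, 8, 5, 11, 4).

|D(w)|=29, |Ess(w)|=7:

[(1, 9, 0), (2, 8, 0), (3, 2, 0), (6, 2, 1), (6, 5, 2), (8, 5, 3), (10, 4, 3)]


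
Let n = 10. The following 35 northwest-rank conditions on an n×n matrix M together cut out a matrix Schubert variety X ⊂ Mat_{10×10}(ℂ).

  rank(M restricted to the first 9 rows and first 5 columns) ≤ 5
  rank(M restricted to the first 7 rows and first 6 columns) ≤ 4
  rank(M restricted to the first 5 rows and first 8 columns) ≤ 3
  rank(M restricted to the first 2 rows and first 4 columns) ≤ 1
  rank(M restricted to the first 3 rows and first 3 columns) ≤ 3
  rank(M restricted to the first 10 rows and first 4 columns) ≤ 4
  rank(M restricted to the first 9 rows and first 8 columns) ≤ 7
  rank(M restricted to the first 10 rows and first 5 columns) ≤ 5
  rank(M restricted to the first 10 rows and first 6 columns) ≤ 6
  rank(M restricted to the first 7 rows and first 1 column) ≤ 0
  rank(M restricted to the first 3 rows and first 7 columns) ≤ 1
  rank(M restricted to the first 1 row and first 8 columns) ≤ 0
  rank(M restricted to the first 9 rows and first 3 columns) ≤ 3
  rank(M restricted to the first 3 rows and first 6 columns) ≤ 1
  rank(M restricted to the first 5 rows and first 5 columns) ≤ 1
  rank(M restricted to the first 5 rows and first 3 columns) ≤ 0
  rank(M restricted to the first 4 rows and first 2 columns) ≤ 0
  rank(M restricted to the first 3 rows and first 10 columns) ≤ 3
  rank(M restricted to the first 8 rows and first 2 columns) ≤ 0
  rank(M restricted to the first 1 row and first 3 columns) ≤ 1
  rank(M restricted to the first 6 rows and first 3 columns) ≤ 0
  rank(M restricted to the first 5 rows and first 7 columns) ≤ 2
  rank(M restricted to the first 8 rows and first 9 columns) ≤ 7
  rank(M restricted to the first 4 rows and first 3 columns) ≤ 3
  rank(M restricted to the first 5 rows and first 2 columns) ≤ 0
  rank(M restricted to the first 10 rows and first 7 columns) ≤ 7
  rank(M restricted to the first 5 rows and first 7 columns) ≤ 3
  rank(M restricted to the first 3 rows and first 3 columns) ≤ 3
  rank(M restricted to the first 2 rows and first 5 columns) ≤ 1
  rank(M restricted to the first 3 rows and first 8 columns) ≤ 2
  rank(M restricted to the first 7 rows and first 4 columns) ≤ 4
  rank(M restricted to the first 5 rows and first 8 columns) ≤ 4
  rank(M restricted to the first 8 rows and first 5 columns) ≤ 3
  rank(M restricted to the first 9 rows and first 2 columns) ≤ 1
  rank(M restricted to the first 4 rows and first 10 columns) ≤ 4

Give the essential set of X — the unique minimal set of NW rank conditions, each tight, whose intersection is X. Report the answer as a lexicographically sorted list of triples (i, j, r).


The tightest implied rank at each (i,j), from the 35 conditions:

  i=1: 0  0  0  0  0  0  0  0  1  1
  i=2: 0  0  0  1  1  1  1  1  2  2
  i=3: 0  0  0  1  1  1  1  2  3  3
  i=4: 0  0  0  1  1  2  2  3  4  4
  i=5: 0  0  0  1  1  2  2  3  4  5
  i=6: 0  0  0  1  2  3  3  4  5  6
  i=7: 0  0  1  2  3  4  4  5  6  7
  i=8: 0  0  1  2  3  4  5  6  7  8
  i=9: 1  1  2  3  4  5  6  7  8  9
  i=10: 1  2  3  4  5  6  7  8  9  10

the unique w with this rank table is (9, 4, 8, 6, 10, 5, 3, 7, 1, 2).

ℓ(w)=33; the 6 essential cells (i,j,r):

[(1, 8, 0), (3, 7, 1), (5, 5, 1), (5, 7, 2), (6, 3, 0), (8, 2, 0)]


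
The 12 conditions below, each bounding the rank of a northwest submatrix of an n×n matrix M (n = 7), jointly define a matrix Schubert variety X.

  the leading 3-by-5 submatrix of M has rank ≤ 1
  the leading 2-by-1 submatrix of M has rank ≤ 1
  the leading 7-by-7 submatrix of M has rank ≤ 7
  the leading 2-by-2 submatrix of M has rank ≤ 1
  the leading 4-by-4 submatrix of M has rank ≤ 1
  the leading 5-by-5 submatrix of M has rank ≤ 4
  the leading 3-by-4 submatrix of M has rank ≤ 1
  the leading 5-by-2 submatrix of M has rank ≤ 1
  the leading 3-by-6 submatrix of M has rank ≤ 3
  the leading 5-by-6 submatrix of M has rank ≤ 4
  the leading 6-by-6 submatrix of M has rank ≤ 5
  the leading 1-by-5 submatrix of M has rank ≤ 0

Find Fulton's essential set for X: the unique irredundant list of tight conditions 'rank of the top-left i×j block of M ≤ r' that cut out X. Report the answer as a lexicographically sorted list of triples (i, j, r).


The tightest implied rank at each (i,j), from the 12 conditions:

  R[1]: 0 | 0 | 0 | 0 | 0 | 1 | 1
  R[2]: 1 | 1 | 1 | 1 | 1 | 2 | 2
  R[3]: 1 | 1 | 1 | 1 | 1 | 2 | 3
  R[4]: 1 | 1 | 1 | 1 | 2 | 3 | 4
  R[5]: 1 | 1 | 2 | 2 | 3 | 4 | 5
  R[6]: 1 | 2 | 3 | 3 | 4 | 5 | 6
  R[7]: 1 | 2 | 3 | 4 | 5 | 6 | 7

so w = (6, 1, 7, 5, 3, 2, 4).

Rothe diagram D(w) (13 cells), 4 SE-corners (essential conditions):

[(1, 5, 0), (3, 5, 1), (4, 4, 1), (5, 2, 1)]


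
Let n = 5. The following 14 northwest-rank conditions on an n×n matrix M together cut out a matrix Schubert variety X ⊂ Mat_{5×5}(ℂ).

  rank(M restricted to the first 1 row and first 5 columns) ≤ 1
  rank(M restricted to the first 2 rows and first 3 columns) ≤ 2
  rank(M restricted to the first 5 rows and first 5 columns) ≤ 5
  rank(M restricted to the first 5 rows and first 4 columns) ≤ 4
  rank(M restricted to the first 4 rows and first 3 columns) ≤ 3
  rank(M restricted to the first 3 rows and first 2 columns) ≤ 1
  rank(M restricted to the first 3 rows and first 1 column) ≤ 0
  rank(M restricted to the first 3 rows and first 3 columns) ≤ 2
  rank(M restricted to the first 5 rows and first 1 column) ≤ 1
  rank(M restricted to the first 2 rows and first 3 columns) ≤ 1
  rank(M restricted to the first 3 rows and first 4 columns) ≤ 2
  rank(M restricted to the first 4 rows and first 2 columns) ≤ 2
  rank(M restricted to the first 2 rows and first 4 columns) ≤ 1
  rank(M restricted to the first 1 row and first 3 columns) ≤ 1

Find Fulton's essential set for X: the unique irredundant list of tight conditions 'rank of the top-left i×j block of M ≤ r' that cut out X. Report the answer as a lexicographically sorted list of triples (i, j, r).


Computing R[i][j] = min implied NW-rank bound (n=5, 14 conditions):

  R[1]: 0, 1, 1, 1, 1
  R[2]: 0, 1, 1, 1, 2
  R[3]: 0, 1, 2, 2, 3
  R[4]: 1, 2, 3, 3, 4
  R[5]: 1, 2, 3, 4, 5

the unique w with this rank table is (2, 5, 3, 1, 4).

Fulton essential set (2 of the 5 Rothe cells):

[(2, 4, 1), (3, 1, 0)]


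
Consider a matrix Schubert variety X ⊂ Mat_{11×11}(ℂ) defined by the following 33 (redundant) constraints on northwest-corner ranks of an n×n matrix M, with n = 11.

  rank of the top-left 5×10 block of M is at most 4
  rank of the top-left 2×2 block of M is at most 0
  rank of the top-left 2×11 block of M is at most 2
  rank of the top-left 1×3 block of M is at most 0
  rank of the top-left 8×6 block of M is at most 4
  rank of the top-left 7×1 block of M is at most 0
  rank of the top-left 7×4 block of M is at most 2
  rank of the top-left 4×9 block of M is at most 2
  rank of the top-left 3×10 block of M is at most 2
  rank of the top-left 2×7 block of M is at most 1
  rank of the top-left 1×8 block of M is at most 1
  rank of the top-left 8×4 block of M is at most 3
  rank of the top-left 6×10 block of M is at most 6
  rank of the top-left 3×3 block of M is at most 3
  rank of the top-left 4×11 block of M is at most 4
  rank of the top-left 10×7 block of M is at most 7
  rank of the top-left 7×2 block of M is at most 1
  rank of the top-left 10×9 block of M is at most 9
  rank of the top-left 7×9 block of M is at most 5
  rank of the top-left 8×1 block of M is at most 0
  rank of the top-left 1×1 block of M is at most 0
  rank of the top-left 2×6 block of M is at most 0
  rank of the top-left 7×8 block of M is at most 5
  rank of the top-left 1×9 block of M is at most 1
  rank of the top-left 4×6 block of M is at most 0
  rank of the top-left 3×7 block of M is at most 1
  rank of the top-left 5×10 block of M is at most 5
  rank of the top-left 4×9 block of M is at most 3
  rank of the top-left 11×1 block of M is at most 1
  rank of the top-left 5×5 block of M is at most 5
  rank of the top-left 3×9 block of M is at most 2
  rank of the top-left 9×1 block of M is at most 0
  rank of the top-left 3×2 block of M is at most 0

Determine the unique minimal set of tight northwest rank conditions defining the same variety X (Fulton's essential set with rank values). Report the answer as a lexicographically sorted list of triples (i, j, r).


The tightest implied rank at each (i,j), from the 33 conditions:

  i=1: 0 | 0 | 0 | 0 | 0 | 0 | 1 | 1 | 1 | 1 | 1
  i=2: 0 | 0 | 0 | 0 | 0 | 0 | 1 | 2 | 2 | 2 | 2
  i=3: 0 | 0 | 0 | 0 | 0 | 0 | 1 | 2 | 2 | 2 | 3
  i=4: 0 | 0 | 0 | 0 | 0 | 0 | 1 | 2 | 2 | 3 | 4
  i=5: 0 | 1 | 1 | 1 | 1 | 1 | 2 | 3 | 3 | 4 | 5
  i=6: 0 | 1 | 2 | 2 | 2 | 2 | 3 | 4 | 4 | 5 | 6
  i=7: 0 | 1 | 2 | 2 | 3 | 3 | 4 | 5 | 5 | 6 | 7
  i=8: 0 | 1 | 2 | 3 | 4 | 4 | 5 | 6 | 6 | 7 | 8
  i=9: 0 | 1 | 2 | 3 | 4 | 5 | 6 | 7 | 7 | 8 | 9
  i=10: 1 | 2 | 3 | 4 | 5 | 6 | 7 | 8 | 8 | 9 | 10
  i=11: 1 | 2 | 3 | 4 | 5 | 6 | 7 | 8 | 9 | 10 | 11

so w = (7, 8, 11, 10, 2, 3, 5, 4, 6, 1, 9).

5 SE-corners of the 33-cell Rothe diagram give Ess(w):

[(3, 10, 2), (4, 6, 0), (4, 9, 2), (7, 4, 2), (9, 1, 0)]


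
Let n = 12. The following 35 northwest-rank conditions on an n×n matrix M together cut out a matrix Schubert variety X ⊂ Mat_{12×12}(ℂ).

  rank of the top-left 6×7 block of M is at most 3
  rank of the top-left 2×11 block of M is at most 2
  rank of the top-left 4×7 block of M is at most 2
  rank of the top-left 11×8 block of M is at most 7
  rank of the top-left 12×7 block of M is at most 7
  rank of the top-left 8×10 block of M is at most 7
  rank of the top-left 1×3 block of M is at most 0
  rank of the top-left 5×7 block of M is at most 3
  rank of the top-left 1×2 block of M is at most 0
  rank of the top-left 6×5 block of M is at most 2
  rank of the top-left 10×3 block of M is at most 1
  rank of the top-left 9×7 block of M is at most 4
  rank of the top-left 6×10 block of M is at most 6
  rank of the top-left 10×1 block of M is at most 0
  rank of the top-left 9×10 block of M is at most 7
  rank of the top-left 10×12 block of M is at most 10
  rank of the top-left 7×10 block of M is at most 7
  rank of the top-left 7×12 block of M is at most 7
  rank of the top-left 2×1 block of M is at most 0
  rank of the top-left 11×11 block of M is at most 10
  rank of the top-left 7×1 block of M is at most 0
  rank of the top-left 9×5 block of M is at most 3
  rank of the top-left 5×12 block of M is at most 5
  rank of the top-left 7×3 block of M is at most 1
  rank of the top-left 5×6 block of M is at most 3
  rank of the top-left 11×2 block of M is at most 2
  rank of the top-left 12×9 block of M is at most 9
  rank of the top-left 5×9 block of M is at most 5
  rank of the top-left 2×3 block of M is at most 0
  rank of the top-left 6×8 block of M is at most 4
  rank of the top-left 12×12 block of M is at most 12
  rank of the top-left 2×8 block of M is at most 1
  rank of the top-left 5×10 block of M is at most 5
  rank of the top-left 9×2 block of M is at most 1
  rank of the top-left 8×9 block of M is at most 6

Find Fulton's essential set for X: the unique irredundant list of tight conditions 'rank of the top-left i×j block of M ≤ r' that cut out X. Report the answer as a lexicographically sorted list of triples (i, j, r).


Propagating the 35 rank bounds to every northwest block:

  i=1: 0, 0, 0, 1, 1, 1, 1, 1, 1, 1, 1, 1
  i=2: 0, 0, 0, 1, 1, 1, 1, 1, 2, 2, 2, 2
  i=3: 0, 1, 1, 2, 2, 2, 2, 2, 3, 3, 3, 3
  i=4: 0, 1, 1, 2, 2, 2, 2, 3, 4, 4, 4, 4
  i=5: 0, 1, 1, 2, 2, 3, 3, 4, 5, 5, 5, 5
  i=6: 0, 1, 1, 2, 2, 3, 3, 4, 5, 6, 6, 6
  i=7: 0, 1, 1, 2, 3, 4, 4, 5, 6, 7, 7, 7
  i=8: 0, 1, 1, 2, 3, 4, 4, 5, 6, 7, 8, 8
  i=9: 0, 1, 1, 2, 3, 4, 4, 5, 6, 7, 8, 9
  i=10: 0, 1, 1, 2, 3, 4, 5, 6, 7, 8, 9, 10
  i=11: 1, 2, 2, 3, 4, 5, 6, 7, 8, 9, 10, 11
  i=12: 1, 2, 3, 4, 5, 6, 7, 8, 9, 10, 11, 12

second differences of R give the permutation w = (4, 9, 2, 8, 6, 10, 5, 11, 12, 7, 1, 3).

ℓ(w)=33; the 8 essential cells (i,j,r):

[(2, 3, 0), (2, 8, 1), (4, 7, 2), (6, 5, 2), (6, 7, 3), (9, 7, 4), (10, 1, 0), (10, 3, 1)]


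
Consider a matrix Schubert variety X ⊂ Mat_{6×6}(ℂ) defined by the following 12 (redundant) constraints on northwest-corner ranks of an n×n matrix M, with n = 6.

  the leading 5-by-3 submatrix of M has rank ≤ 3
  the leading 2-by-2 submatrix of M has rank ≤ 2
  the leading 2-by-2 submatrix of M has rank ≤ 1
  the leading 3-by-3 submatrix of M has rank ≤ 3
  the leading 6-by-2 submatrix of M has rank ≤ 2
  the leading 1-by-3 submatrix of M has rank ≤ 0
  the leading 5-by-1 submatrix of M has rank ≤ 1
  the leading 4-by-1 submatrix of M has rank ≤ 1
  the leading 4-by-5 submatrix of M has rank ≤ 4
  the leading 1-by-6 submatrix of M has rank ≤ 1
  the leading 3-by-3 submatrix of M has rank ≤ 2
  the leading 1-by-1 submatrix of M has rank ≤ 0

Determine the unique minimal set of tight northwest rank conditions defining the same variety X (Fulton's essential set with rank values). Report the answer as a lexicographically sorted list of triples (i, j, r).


The tightest implied rank at each (i,j), from the 12 conditions:

  R[1]: 0, 0, 0, 1, 1, 1
  R[2]: 1, 1, 1, 2, 2, 2
  R[3]: 1, 2, 2, 3, 3, 3
  R[4]: 1, 2, 3, 4, 4, 4
  R[5]: 1, 2, 3, 4, 5, 5
  R[6]: 1, 2, 3, 4, 5, 6

giving w = (4, 1, 2, 3, 5, 6) via Δ²R.

|D(w)|=3, |Ess(w)|=1:

[(1, 3, 0)]


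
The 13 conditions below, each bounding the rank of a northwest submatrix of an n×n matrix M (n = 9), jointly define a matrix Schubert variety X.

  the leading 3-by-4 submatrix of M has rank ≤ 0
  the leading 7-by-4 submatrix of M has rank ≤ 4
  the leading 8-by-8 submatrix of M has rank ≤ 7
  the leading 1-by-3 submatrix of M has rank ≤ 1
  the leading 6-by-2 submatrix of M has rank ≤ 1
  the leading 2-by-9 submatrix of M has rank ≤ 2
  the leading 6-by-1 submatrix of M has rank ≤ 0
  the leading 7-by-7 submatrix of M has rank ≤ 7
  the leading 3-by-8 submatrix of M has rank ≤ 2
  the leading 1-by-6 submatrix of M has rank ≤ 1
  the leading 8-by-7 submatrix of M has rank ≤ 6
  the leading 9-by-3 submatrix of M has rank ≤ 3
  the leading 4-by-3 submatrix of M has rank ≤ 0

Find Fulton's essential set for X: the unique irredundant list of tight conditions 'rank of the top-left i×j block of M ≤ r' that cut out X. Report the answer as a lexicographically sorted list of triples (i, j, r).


Computing R[i][j] = min implied NW-rank bound (n=9, 13 conditions):

  R[1]: 0 0 0 0 1 1 1 1 1
  R[2]: 0 0 0 0 1 2 2 2 2
  R[3]: 0 0 0 0 1 2 2 2 3
  R[4]: 0 0 0 1 2 3 3 3 4
  R[5]: 0 1 1 2 3 4 4 4 5
  R[6]: 0 1 2 3 4 5 5 5 6
  R[7]: 1 2 3 4 5 6 6 6 7
  R[8]: 1 2 3 4 5 6 6 7 8
  R[9]: 1 2 3 4 5 6 7 8 9

second differences of R give the permutation w = (5, 6, 9, 4, 2, 3, 1, 8, 7).

Rothe diagram D(w) (20 cells), 5 SE-corners (essential conditions):

[(3, 4, 0), (3, 8, 2), (4, 3, 0), (6, 1, 0), (8, 7, 6)]


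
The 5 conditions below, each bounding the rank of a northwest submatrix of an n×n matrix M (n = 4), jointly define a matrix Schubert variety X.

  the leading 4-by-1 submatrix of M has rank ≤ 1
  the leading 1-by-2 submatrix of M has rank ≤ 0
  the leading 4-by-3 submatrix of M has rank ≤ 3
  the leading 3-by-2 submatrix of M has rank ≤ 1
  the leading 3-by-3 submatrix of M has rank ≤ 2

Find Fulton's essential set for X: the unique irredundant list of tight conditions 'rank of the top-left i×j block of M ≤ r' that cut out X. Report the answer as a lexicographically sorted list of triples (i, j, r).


Propagating the 5 rank bounds to every northwest block:

  row 1: 0, 0, 1, 1
  row 2: 1, 1, 2, 2
  row 3: 1, 1, 2, 3
  row 4: 1, 2, 3, 4

second differences of R give the permutation w = (3, 1, 4, 2).

Fulton essential set (2 of the 3 Rothe cells):

[(1, 2, 0), (3, 2, 1)]


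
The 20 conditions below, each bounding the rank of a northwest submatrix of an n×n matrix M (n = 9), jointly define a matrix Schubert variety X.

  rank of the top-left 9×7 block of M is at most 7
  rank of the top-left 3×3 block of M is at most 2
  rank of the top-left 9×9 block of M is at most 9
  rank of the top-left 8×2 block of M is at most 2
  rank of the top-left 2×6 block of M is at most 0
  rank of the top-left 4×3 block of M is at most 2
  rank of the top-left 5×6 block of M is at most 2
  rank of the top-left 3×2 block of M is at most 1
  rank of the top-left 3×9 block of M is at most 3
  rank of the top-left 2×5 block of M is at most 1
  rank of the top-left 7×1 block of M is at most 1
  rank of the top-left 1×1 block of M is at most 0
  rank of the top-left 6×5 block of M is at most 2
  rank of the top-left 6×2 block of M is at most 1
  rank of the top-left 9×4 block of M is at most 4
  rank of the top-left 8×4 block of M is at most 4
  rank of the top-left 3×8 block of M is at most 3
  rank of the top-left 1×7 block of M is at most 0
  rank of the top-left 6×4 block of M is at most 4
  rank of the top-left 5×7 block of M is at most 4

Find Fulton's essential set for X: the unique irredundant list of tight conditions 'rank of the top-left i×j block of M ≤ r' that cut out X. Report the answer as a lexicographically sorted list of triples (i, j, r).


Propagating the 20 rank bounds to every northwest block:

  i=1: 0 | 0 | 0 | 0 | 0 | 0 | 0 | 1 | 1
  i=2: 0 | 0 | 0 | 0 | 0 | 0 | 1 | 2 | 2
  i=3: 1 | 1 | 1 | 1 | 1 | 1 | 2 | 3 | 3
  i=4: 1 | 1 | 2 | 2 | 2 | 2 | 3 | 4 | 4
  i=5: 1 | 1 | 2 | 2 | 2 | 2 | 3 | 4 | 5
  i=6: 1 | 1 | 2 | 2 | 2 | 3 | 4 | 5 | 6
  i=7: 1 | 2 | 3 | 3 | 3 | 4 | 5 | 6 | 7
  i=8: 1 | 2 | 3 | 4 | 4 | 5 | 6 | 7 | 8
  i=9: 1 | 2 | 3 | 4 | 5 | 6 | 7 | 8 | 9

giving w = (8, 7, 1, 3, 9, 6, 2, 4, 5) via Δ²R.

Rothe diagram D(w) (21 cells), 5 SE-corners (essential conditions):

[(1, 7, 0), (2, 6, 0), (5, 6, 2), (6, 2, 1), (6, 5, 2)]


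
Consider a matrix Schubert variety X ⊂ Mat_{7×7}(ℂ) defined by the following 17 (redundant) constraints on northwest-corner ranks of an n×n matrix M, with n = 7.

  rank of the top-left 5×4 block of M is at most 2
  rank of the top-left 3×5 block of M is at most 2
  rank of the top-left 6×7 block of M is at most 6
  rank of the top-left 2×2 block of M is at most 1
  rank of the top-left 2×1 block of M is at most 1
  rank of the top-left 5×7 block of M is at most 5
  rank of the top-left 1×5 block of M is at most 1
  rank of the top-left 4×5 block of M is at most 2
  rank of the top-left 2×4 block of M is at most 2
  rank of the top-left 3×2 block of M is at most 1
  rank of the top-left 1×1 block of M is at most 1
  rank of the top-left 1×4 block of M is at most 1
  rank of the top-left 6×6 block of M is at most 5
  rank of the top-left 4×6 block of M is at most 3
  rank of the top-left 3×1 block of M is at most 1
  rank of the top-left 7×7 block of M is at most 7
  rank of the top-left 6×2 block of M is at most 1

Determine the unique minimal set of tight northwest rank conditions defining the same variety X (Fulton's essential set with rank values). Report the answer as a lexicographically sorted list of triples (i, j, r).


Recovering R(i,j) via the rank-extension bound from the 17 conditions:

  row 1: 1 1 1 1 1 1 1
  row 2: 1 1 2 2 2 2 2
  row 3: 1 1 2 2 2 3 3
  row 4: 1 1 2 2 2 3 4
  row 5: 1 1 2 2 3 4 5
  row 6: 1 1 2 3 4 5 6
  row 7: 1 2 3 4 5 6 7

the unique w with this rank table is (1, 3, 6, 7, 5, 4, 2).

ℓ(w)=10; the 3 essential cells (i,j,r):

[(4, 5, 2), (5, 4, 2), (6, 2, 1)]


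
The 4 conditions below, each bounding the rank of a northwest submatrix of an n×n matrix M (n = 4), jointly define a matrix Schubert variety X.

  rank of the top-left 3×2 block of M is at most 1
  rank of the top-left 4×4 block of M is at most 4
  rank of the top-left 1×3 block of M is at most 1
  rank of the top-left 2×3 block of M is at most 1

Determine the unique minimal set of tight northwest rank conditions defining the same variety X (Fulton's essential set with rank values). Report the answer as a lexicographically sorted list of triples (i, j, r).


Rank table r_w(4×4) implied by the 4 constraints:

  1, 1, 1, 1
  1, 1, 1, 2
  1, 1, 2, 3
  1, 2, 3, 4

second differences of R give the permutation w = (1, 4, 3, 2).

ℓ(w)=3; the 2 essential cells (i,j,r):

[(2, 3, 1), (3, 2, 1)]


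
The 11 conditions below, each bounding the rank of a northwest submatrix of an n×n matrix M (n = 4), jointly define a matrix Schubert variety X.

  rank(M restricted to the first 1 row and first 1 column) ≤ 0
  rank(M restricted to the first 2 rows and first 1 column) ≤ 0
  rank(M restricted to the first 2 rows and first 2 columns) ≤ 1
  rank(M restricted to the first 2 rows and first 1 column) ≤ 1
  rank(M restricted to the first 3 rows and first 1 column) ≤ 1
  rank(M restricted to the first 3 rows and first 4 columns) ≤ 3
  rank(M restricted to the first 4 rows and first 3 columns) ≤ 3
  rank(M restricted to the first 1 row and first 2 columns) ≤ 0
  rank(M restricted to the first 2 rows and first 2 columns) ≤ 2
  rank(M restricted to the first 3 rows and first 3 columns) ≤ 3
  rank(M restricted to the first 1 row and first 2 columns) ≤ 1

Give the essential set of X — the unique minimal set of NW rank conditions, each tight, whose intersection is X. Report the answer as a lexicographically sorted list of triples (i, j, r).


Reconstructing r_w from the 11 given conditions:

  0 0 1 1
  0 1 2 2
  1 2 3 3
  1 2 3 4

second differences of R give the permutation w = (3, 2, 1, 4).

2 SE-corners of the 3-cell Rothe diagram give Ess(w):

[(1, 2, 0), (2, 1, 0)]


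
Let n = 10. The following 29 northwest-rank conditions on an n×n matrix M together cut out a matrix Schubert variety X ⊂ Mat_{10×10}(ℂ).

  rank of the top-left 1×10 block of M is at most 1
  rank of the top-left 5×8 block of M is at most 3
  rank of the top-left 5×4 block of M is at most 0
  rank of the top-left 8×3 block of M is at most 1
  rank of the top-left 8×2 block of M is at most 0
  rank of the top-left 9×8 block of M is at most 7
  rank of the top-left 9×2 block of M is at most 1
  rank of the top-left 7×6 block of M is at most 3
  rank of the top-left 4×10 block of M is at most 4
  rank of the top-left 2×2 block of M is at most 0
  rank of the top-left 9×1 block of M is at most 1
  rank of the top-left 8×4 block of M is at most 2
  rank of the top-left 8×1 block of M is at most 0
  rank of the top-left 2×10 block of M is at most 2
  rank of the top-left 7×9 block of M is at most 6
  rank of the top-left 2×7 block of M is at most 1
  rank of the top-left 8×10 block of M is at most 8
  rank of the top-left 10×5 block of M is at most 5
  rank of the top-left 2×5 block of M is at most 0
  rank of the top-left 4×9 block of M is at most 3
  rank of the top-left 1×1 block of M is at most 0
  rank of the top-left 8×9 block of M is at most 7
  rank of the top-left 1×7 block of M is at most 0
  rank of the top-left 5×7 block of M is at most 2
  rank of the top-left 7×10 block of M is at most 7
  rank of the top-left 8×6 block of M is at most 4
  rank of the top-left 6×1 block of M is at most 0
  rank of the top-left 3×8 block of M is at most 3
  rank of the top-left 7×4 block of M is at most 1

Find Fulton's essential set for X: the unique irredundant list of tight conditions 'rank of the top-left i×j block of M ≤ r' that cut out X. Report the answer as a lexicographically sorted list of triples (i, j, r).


Propagating the 29 rank bounds to every northwest block:

  0, 0, 0, 0, 0, 0, 0, 1, 1, 1
  0, 0, 0, 0, 0, 1, 1, 2, 2, 2
  0, 0, 0, 0, 1, 2, 2, 3, 3, 3
  0, 0, 0, 0, 1, 2, 2, 3, 3, 4
  0, 0, 0, 0, 1, 2, 2, 3, 4, 5
  0, 0, 1, 1, 2, 3, 3, 4, 5, 6
  0, 0, 1, 1, 2, 3, 4, 5, 6, 7
  0, 0, 1, 2, 3, 4, 5, 6, 7, 8
  1, 1, 2, 3, 4, 5, 6, 7, 8, 9
  1, 2, 3, 4, 5, 6, 7, 8, 9, 10

so w = (8, 6, 5, 10, 9, 3, 7, 4, 1, 2).

7 SE-corners of the 34-cell Rothe diagram give Ess(w):

[(1, 7, 0), (2, 5, 0), (4, 9, 3), (5, 4, 0), (5, 7, 2), (7, 4, 1), (8, 2, 0)]


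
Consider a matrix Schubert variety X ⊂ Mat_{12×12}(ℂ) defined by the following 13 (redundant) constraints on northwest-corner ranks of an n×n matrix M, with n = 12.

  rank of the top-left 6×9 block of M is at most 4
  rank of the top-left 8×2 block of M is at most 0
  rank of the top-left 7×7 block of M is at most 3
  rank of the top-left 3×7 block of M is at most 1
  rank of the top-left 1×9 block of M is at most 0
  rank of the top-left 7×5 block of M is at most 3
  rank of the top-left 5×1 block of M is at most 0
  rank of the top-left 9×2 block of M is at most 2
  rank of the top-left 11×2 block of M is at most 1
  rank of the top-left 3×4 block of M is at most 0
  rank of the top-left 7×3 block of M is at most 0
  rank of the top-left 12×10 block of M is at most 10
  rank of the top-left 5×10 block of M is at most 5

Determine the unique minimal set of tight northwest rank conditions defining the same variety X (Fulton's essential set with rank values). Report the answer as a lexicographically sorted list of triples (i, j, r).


Recovering R(i,j) via the rank-extension bound from the 13 conditions:

  0, 0, 0, 0, 0, 0, 0, 0, 0, 1, 1, 1
  0, 0, 0, 0, 1, 1, 1, 1, 1, 2, 2, 2
  0, 0, 0, 0, 1, 1, 1, 2, 2, 3, 3, 3
  0, 0, 0, 1, 2, 2, 2, 3, 3, 4, 4, 4
  0, 0, 0, 1, 2, 3, 3, 4, 4, 5, 5, 5
  0, 0, 0, 1, 2, 3, 3, 4, 4, 5, 6, 6
  0, 0, 0, 1, 2, 3, 3, 4, 5, 6, 7, 7
  0, 0, 1, 2, 3, 4, 4, 5, 6, 7, 8, 8
  1, 1, 2, 3, 4, 5, 5, 6, 7, 8, 9, 9
  1, 1, 2, 3, 4, 5, 6, 7, 8, 9, 10, 10
  1, 1, 2, 3, 4, 5, 6, 7, 8, 9, 10, 11
  1, 2, 3, 4, 5, 6, 7, 8, 9, 10, 11, 12

hence w(1..12) = (10, 5, 8, 4, 6, 11, 9, 3, 1, 7, 12, 2).

Fulton essential set (8 of the 38 Rothe cells):

[(1, 9, 0), (3, 4, 0), (3, 7, 1), (6, 9, 4), (7, 3, 0), (7, 7, 3), (8, 2, 0), (11, 2, 1)]


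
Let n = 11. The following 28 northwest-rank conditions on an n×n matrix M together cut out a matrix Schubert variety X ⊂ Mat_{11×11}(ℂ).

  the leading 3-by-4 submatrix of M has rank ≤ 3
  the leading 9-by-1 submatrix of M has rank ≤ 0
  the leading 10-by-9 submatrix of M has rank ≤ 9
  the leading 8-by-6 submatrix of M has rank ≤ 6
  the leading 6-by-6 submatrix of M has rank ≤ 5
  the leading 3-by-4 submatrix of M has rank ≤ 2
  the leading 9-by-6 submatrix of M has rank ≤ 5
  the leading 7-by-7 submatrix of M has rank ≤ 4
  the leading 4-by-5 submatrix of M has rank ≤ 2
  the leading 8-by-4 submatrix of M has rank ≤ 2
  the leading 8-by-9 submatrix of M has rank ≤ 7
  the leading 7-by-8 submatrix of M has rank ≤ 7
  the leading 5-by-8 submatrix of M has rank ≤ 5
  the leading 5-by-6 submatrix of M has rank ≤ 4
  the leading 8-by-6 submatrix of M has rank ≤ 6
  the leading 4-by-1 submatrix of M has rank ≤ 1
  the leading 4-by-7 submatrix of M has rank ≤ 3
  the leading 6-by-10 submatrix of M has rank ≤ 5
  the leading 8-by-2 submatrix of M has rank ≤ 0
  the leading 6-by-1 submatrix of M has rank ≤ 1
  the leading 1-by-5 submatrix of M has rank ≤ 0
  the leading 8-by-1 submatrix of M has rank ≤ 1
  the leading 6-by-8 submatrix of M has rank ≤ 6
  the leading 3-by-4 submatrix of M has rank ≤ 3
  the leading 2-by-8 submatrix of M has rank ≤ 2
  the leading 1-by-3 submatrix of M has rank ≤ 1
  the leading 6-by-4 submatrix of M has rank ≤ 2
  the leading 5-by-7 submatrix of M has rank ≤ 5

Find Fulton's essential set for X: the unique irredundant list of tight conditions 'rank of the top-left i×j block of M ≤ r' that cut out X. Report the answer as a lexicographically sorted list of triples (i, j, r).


Rank table r_w(11×11) implied by the 28 constraints:

  row 1: 0  0  0  0  0  1  1  1  1  1  1
  row 2: 0  0  1  1  1  2  2  2  2  2  2
  row 3: 0  0  1  2  2  3  3  3  3  3  3
  row 4: 0  0  1  2  2  3  3  4  4  4  4
  row 5: 0  0  1  2  3  4  4  5  5  5  5
  row 6: 0  0  1  2  3  4  4  5  5  5  6
  row 7: 0  0  1  2  3  4  4  5  6  6  7
  row 8: 0  0  1  2  3  4  5  6  7  7  8
  row 9: 0  1  2  3  4  5  6  7  8  8  9
  row 10: 1  2  3  4  5  6  7  8  9  9  10
  row 11: 1  2  3  4  5  6  7  8  9  10  11

giving w = (6, 3, 4, 8, 5, 11, 9, 7, 2, 1, 10) via Δ²R.

Fulton essential set (7 of the 26 Rothe cells):

[(1, 5, 0), (4, 5, 2), (4, 7, 3), (6, 10, 5), (7, 7, 4), (8, 2, 0), (9, 1, 0)]


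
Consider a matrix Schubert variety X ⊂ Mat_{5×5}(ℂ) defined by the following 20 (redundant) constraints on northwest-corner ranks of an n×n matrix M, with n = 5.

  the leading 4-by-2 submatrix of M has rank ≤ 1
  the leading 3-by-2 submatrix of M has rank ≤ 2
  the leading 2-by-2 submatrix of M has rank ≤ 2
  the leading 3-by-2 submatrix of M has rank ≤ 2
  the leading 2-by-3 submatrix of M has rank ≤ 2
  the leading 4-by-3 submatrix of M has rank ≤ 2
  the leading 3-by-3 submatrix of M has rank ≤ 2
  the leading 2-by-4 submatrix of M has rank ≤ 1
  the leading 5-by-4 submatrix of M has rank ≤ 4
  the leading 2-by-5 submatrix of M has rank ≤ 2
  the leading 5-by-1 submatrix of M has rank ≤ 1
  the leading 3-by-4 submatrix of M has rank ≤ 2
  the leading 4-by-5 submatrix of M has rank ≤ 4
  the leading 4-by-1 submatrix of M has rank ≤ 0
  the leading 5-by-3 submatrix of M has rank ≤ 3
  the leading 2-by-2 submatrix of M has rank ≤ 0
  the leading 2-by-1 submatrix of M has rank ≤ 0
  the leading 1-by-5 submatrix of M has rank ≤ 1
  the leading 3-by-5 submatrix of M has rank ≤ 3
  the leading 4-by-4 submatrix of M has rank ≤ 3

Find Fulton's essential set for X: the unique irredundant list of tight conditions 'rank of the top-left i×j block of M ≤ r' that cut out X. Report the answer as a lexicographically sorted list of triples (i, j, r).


Rank table r_w(5×5) implied by the 20 constraints:

  i=1: 0 0 1 1 1
  i=2: 0 0 1 1 2
  i=3: 0 1 2 2 3
  i=4: 0 1 2 3 4
  i=5: 1 2 3 4 5

giving w = (3, 5, 2, 4, 1) via Δ²R.

Fulton essential set (3 of the 7 Rothe cells):

[(2, 2, 0), (2, 4, 1), (4, 1, 0)]


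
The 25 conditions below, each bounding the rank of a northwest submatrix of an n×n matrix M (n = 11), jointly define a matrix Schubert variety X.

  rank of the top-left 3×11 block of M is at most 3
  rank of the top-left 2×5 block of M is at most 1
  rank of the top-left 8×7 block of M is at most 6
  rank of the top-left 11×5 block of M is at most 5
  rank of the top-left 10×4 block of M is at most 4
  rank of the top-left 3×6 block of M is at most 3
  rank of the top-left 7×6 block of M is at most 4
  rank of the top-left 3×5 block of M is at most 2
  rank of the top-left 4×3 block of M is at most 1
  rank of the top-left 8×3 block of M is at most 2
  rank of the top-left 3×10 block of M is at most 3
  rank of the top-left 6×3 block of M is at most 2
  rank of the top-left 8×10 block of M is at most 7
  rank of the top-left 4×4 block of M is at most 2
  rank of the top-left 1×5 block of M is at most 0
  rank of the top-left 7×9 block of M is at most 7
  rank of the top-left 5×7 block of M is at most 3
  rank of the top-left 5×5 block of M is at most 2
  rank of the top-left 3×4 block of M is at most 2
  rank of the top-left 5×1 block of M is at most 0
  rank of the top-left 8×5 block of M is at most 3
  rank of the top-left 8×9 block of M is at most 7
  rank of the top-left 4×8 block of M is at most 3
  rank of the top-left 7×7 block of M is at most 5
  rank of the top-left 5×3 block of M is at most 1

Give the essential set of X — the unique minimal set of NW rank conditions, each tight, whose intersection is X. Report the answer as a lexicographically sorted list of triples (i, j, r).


Computing R[i][j] = min implied NW-rank bound (n=11, 25 conditions):

  0  0  0  0  0  1  1  1  1  1  1
  0  1  1  1  1  2  2  2  2  2  2
  0  1  1  2  2  3  3  3  3  3  3
  0  1  1  2  2  3  3  3  4  4  4
  0  1  1  2  2  3  3  4  5  5  5
  1  2  2  3  3  4  4  5  6  6  6
  1  2  2  3  3  4  5  6  7  7  7
  1  2  2  3  3  4  5  6  7  7  8
  1  2  3  4  4  5  6  7  8  8  9
  1  2  3  4  5  6  7  8  9  9  10
  1  2  3  4  5  6  7  8  9  10  11

hence w(1..11) = (6, 2, 4, 9, 8, 1, 7, 11, 3, 5, 10).

D(w) has 22 cells with 9 SE-corners; essential set:

[(1, 5, 0), (4, 8, 3), (5, 1, 0), (5, 3, 1), (5, 5, 2), (5, 7, 3), (8, 3, 2), (8, 5, 3), (8, 10, 7)]
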